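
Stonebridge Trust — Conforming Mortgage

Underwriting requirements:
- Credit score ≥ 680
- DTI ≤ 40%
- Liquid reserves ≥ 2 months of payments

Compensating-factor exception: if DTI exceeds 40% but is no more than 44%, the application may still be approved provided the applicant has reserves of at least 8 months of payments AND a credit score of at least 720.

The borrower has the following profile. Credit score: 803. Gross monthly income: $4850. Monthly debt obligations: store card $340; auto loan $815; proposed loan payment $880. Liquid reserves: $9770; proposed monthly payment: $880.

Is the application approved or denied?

Approved

Credit score 803 ≥ 680 (meets base)
Total debts = (340 + 815 + 880) = 2,035. DTI = 2,035/4,850 = 42% > 40% — standard DTI limit exceeded.
Reserves: 9,770 ÷ 880 = 11.1 months (meets 2-month minimum)
42% falls in the override range (40%–44%), so the compensating-factor test applies.
Reserves 11.1 ≥ 8 months; credit score 803 ≥ 720.
Both compensating conditions met → exception applies.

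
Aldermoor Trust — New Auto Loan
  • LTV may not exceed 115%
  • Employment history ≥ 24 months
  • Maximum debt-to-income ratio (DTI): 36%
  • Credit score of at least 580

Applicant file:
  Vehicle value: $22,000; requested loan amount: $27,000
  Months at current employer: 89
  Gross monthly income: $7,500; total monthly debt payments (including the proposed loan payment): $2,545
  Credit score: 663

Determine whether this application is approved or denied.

Denied

LTV: 27,000 ÷ 22,000 = 122.7%, exceeds 115% cap
Employment 89 ≥ 24 months
DTI = 2,545/7,500 = 33.9% ≤ 36%
Credit score 663 ≥ 580 (meets)
Fails on LTV.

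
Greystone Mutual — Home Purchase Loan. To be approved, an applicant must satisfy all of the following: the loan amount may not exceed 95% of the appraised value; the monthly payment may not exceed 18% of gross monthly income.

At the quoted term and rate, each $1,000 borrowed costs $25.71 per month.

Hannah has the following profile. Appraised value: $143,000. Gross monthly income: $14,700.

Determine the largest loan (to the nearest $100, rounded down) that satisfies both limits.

$102,900

Payment cap: 18% × $14,700 = $2,646/month.
At $25.71 per $1,000, that supports 2,646/25.71 × 1,000 ≈ $102,917 → $102,900.
LTV cap: 95% × $143,000 = $135,850 → $135,800.
Binding constraint: payment-to-income.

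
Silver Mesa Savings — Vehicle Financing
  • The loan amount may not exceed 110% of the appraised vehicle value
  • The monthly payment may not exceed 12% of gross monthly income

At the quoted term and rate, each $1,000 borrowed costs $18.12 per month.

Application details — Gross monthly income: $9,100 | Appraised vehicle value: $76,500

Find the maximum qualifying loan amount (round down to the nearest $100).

$60,200

Payment cap: 12% × $9,100 = $1,092/month.
At $18.12 per $1,000, that supports 1,092/18.12 × 1,000 ≈ $60,264 → $60,200.
LTV cap: 110% × $76,500 = $84,150 → $84,100.
Binding constraint: payment-to-income.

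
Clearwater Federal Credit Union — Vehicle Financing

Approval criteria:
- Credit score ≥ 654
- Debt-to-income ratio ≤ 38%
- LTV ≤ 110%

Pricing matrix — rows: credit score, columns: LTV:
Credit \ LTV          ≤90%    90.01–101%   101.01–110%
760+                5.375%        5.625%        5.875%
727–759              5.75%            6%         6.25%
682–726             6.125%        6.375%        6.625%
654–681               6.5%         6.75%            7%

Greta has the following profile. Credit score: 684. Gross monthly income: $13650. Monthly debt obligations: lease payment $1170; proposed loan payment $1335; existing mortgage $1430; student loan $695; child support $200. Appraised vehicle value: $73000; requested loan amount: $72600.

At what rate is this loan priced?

6.375%

Credit score 684 ≥ 654; Total monthly debts = (1,170 + 1,335 + 1,430 + 695 + 200) = 4,830. Debt-to-income = 4,830/13,650 = 35.4% — meets 38% limit
LTV = 72,600/73,000 = 99.5% ≤ 110%
Score 684 is in the 682–726 band; LTV 99.5% is in the 90.01–101% band → 6.375%.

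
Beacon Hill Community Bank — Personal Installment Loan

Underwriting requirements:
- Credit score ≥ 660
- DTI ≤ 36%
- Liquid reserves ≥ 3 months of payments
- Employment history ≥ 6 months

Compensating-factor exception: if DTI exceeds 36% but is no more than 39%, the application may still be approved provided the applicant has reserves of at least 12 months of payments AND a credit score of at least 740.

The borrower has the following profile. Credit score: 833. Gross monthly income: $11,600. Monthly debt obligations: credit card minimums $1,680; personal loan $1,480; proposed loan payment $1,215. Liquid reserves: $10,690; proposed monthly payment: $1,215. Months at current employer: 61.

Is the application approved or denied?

Denied

Credit score 833 ≥ 660 (meets base)
Total debts = (1,680 + 1,480 + 1,215) = 4,375. DTI: 4,375 ÷ 11,600 = 37.7%, over the 36% base limit.
Reserves = 10,690/1,215 = 8.8 months ≥ 3
Employment 61 ≥ 6 months
37.7% falls in the override range (36%–39%), so the compensating-factor test applies.
Override check — reserves: 8.8 mo (short of 12); score: 833 (ok).
Override conditions not both satisfied; exception does not apply.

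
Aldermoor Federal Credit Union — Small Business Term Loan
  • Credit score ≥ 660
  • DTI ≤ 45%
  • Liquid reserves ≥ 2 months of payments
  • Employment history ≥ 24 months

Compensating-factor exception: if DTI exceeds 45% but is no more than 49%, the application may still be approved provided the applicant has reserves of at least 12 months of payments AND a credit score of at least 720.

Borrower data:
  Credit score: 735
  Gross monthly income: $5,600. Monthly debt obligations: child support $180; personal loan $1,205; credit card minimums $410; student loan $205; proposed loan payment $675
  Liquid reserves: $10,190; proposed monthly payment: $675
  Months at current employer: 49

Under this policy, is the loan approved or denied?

Approved

Credit score 735 ≥ 660 (meets base)
Total debts = (180 + 1,205 + 410 + 205 + 675) = 2,675. DTI = 2,675/5,600 = 47.8% > 45% — standard DTI limit exceeded.
Reserves: 10,190 ÷ 675 = 15.1 months (meets 2-month minimum)
Employment 49 ≥ 24 months
DTI 47.8% is within the 45%–49% exception band; checking compensating factors.
Reserves 15.1 ≥ 12 months; credit score 735 ≥ 720.
Both override conditions satisfied; DTI exception granted.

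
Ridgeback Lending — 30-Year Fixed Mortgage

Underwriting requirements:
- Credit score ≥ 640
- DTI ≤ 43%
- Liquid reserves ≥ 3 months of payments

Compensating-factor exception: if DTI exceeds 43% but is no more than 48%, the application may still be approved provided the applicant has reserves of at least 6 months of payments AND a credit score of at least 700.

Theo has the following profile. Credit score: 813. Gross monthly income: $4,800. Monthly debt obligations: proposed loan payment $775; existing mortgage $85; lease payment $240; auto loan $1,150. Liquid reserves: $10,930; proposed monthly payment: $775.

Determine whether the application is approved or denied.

Credit score 813 ≥ 640 (meets base)
Total debts = (775 + 85 + 240 + 1,150) = 2,250. DTI = 2,250/4,800 = 46.9% > 43% — standard DTI limit exceeded.
Reserves: 10,930 ÷ 775 = 14.1 months (meets 3-month minimum)
46.9% falls in the override range (43%–48%), so the compensating-factor test applies.
Override check — reserves: 14.1 mo (ok); score: 813 (ok).
Both compensating conditions met → exception applies.

Approved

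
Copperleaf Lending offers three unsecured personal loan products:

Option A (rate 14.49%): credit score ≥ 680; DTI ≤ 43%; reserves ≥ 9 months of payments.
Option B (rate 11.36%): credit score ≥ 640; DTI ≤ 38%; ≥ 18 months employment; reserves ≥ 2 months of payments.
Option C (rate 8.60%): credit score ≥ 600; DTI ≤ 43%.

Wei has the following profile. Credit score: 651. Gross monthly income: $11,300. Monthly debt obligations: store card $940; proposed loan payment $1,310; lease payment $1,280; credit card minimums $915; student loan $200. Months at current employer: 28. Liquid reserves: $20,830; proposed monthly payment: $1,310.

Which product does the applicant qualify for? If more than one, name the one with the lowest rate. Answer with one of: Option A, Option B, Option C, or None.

Total debts = (940 + 1,310 + 1,280 + 915 + 200) = 4,645; DTI = 4,645/11,300 = 41.1%.
Reserves = 20,830/1,310 = 15.9 months.
Option A: score 651 < 680; DTI 41.1% ≤ 43%; reserves 15.9 ≥ 9 mo → does not qualify.
Option B: score 651 ≥ 640; DTI 41.1% > 38%; employment 28 ≥ 18 mo; reserves 15.9 ≥ 2 mo → does not qualify.
Option C: score 651 ≥ 600; DTI 41.1% ≤ 43% → qualifies.

Option C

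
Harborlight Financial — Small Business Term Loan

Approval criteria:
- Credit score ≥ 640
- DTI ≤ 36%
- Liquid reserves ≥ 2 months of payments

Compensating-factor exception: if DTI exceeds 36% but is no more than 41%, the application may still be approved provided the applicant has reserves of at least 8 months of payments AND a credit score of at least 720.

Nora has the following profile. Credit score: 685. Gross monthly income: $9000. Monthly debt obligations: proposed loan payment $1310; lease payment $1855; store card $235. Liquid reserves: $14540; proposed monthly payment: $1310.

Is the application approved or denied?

Credit score 685 ≥ 640 (meets base)
Total debts = (1,310 + 1,855 + 235) = 3,400. DTI = 3,400/9,000 = 37.8% > 36% — standard DTI limit exceeded.
Reserves = 14,540/1,310 = 11.1 months ≥ 2
DTI 37.8% is within the 36%–41% exception band; checking compensating factors.
Reserves 11.1 ≥ 8 months; credit score 685 < 720.
Override conditions not both satisfied; exception does not apply.

Denied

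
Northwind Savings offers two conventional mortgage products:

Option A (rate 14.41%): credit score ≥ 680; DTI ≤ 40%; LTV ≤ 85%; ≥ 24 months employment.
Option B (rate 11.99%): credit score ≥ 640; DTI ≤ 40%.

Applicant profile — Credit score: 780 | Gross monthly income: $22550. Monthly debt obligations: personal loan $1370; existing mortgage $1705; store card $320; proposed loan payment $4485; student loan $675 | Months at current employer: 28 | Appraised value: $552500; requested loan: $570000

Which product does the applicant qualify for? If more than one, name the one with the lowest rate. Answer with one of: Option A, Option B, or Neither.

Total debts = (1,370 + 1,705 + 320 + 4,485 + 675) = 8,555; DTI = 8,555/22,550 = 37.9%.
LTV = 570,000/552,500 = 103.2%.
Option A: score 780 ≥ 680; DTI 37.9% ≤ 40%; LTV 103.2% > 85%; employment 28 ≥ 24 mo → does not qualify.
Option B: score 780 ≥ 640; DTI 37.9% ≤ 40% → qualifies.

Option B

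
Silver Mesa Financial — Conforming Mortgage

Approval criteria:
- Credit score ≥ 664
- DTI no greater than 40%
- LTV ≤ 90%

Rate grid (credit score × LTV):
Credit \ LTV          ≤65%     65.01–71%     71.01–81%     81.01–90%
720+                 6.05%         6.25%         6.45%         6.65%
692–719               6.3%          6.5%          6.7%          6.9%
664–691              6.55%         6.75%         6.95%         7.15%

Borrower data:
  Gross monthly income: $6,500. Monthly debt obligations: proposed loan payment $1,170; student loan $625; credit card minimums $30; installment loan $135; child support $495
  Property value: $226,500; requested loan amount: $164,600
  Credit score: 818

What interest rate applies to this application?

Credit score 818 ≥ 664; Total monthly debts = (1,170 + 625 + 30 + 135 + 495) = 2,455. Debt-to-income = 2,455/6,500 = 37.8% — meets 40% limit
LTV = 164,600/226,500 = 72.7% ≤ 90%
Credit 818 → row 720+; LTV 72.7% → column 71.01–81%. Grid cell → 6.45%.

6.45%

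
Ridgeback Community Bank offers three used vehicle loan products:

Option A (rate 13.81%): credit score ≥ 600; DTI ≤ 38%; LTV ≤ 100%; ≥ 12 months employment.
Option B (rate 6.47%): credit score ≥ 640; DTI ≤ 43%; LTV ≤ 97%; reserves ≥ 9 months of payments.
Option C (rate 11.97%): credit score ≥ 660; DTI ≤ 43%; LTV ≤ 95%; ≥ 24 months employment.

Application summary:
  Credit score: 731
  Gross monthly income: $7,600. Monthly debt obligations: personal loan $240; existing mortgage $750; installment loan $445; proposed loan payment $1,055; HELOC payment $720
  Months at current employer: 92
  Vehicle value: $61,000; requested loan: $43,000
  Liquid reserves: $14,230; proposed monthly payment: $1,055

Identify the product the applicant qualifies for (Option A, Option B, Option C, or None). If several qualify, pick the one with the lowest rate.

Total debts = (240 + 750 + 445 + 1,055 + 720) = 3,210; DTI = 3,210/7,600 = 42.2%.
LTV = 43,000/61,000 = 70.5%.
Reserves = 14,230/1,055 = 13.5 months.
Option A: score 731 ≥ 600; DTI 42.2% > 38%; LTV 70.5% ≤ 100%; employment 92 ≥ 12 mo → does not qualify.
Option B: score 731 ≥ 640; DTI 42.2% ≤ 43%; LTV 70.5% ≤ 97%; reserves 13.5 ≥ 9 mo → qualifies.
Option C: score 731 ≥ 660; DTI 42.2% ≤ 43%; LTV 70.5% ≤ 95%; employment 92 ≥ 24 mo → qualifies.
Qualifying: Option B, Option C. Lowest rate is 6.47% → Option B.

Option B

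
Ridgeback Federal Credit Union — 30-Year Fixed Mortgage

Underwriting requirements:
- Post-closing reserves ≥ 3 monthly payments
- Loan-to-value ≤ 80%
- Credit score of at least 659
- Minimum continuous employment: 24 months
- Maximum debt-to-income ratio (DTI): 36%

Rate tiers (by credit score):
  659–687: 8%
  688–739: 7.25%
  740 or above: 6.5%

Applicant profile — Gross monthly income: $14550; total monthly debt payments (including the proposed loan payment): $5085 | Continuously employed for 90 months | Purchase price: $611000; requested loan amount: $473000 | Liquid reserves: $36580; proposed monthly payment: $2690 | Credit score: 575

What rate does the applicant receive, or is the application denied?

Denied

Credit score 575 < 659 (below minimum)
Reserves = 36,580/2,690 = 13.6 months ≥ 3
Debt-to-income = 5,085/14,550 = 34.9% — meets 36% limit
Employment 90 ≥ 24 months
LTV = 473,000/611,000 = 77.4% ≤ 80%
Not all requirements met → denied.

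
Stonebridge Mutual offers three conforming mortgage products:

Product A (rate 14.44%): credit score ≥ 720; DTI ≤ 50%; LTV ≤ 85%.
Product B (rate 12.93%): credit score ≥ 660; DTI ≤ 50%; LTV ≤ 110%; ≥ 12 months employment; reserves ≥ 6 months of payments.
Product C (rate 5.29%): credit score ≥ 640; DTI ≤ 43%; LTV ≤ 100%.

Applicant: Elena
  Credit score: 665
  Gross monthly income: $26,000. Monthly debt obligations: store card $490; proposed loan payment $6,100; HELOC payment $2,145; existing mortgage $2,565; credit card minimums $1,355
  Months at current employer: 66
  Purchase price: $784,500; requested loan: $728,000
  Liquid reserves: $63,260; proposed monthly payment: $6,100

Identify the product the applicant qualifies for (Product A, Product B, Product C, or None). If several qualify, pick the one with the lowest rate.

Total debts = (490 + 6,100 + 2,145 + 2,565 + 1,355) = 12,655; DTI = 12,655/26,000 = 48.7%.
LTV = 728,000/784,500 = 92.8%.
Reserves = 63,260/6,100 = 10.4 months.
Product A: score 665 < 720; DTI 48.7% ≤ 50%; LTV 92.8% > 85% → does not qualify.
Product B: score 665 ≥ 660; DTI 48.7% ≤ 50%; LTV 92.8% ≤ 110%; employment 66 ≥ 12 mo; reserves 10.4 ≥ 6 mo → qualifies.
Product C: score 665 ≥ 640; DTI 48.7% > 43%; LTV 92.8% ≤ 100% → does not qualify.

Product B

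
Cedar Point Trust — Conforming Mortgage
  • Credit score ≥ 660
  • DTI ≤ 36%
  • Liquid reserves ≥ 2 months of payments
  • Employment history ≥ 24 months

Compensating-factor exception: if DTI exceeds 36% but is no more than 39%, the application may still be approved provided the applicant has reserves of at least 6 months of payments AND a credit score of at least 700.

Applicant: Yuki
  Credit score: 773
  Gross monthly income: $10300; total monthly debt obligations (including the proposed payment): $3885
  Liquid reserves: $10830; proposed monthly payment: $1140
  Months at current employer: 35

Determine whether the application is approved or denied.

Approved

Credit score 773 ≥ 660 (meets base)
DTI = 3,885/10,300 = 37.7% > 36% — standard DTI limit exceeded.
Reserves = 10,830/1,140 = 9.5 months ≥ 2
Employment 35 ≥ 24 months
37.7% falls in the override range (36%–39%), so the compensating-factor test applies.
Override check — reserves: 9.5 mo (ok); score: 773 (ok).
Both override conditions satisfied; DTI exception granted.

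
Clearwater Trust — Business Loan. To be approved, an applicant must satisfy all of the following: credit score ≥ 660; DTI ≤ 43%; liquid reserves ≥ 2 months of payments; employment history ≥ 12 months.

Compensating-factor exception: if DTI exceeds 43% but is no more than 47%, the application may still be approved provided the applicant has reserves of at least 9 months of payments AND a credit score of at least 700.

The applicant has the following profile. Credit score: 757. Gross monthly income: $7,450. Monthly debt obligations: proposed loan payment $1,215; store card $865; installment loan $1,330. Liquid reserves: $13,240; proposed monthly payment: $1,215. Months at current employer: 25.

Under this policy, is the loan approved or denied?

Approved

Credit score 757 ≥ 660 (meets base)
Total debts = (1,215 + 865 + 1,330) = 3,410. DTI = 3,410/7,450 = 45.8% > 43% — standard DTI limit exceeded.
Reserves = 13,240/1,215 = 10.9 months ≥ 2
Employment 25 ≥ 12 months
45.8% falls in the override range (43%–47%), so the compensating-factor test applies.
Override check — reserves: 10.9 mo (ok); score: 757 (ok).
Both override conditions satisfied; DTI exception granted.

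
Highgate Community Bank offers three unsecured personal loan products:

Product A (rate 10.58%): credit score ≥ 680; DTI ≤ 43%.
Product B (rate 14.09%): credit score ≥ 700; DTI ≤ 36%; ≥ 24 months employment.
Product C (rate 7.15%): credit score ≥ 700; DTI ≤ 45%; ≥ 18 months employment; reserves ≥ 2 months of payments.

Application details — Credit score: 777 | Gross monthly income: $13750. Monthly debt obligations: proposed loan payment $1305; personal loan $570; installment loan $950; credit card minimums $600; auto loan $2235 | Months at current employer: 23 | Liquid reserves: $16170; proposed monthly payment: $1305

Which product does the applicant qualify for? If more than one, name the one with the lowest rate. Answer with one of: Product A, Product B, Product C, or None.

Total debts = (1,305 + 570 + 950 + 600 + 2,235) = 5,660; DTI = 5,660/13,750 = 41.2%.
Reserves = 16,170/1,305 = 12.4 months.
Product A: score 777 ≥ 680; DTI 41.2% ≤ 43% → qualifies.
Product B: score 777 ≥ 700; DTI 41.2% > 36%; employment 23 < 24 mo → does not qualify.
Product C: score 777 ≥ 700; DTI 41.2% ≤ 45%; employment 23 ≥ 18 mo; reserves 12.4 ≥ 2 mo → qualifies.
Qualifying: Product A, Product C. Lowest rate is 7.15% → Product C.

Product C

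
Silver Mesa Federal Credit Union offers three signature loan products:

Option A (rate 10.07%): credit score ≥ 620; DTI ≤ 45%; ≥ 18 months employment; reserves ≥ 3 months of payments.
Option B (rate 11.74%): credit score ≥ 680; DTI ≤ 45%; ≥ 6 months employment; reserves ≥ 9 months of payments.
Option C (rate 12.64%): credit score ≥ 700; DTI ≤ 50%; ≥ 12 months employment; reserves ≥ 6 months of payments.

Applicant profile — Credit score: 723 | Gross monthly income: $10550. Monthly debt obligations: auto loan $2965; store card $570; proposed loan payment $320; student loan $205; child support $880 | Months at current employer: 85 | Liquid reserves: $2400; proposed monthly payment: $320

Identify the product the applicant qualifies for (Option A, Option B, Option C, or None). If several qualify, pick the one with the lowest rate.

Total debts = (2,965 + 570 + 320 + 205 + 880) = 4,940; DTI = 4,940/10,550 = 46.8%.
Reserves = 2,400/320 = 7.5 months.
Option A: score 723 ≥ 620; DTI 46.8% > 45%; employment 85 ≥ 18 mo; reserves 7.5 ≥ 3 mo → does not qualify.
Option B: score 723 ≥ 680; DTI 46.8% > 45%; employment 85 ≥ 6 mo; reserves 7.5 < 9 mo → does not qualify.
Option C: score 723 ≥ 700; DTI 46.8% ≤ 50%; employment 85 ≥ 12 mo; reserves 7.5 ≥ 6 mo → qualifies.

Option C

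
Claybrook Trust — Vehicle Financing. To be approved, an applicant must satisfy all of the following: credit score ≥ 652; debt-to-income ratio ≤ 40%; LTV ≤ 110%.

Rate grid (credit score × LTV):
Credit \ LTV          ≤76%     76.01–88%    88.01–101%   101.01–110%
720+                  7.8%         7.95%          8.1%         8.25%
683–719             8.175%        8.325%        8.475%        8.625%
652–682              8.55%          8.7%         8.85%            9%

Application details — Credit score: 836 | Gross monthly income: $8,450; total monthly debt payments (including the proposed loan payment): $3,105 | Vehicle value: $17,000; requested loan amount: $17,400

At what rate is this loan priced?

Credit score 836 ≥ 652; DTI: 3,105 ÷ 8,450 = 36.7%, within the 40% cap
LTV = 17,400/17,000 = 102.4% ≤ 110%
Score 836 is in the 720+ band; LTV 102.4% is in the 101.01–110% band → 8.25%.

8.25%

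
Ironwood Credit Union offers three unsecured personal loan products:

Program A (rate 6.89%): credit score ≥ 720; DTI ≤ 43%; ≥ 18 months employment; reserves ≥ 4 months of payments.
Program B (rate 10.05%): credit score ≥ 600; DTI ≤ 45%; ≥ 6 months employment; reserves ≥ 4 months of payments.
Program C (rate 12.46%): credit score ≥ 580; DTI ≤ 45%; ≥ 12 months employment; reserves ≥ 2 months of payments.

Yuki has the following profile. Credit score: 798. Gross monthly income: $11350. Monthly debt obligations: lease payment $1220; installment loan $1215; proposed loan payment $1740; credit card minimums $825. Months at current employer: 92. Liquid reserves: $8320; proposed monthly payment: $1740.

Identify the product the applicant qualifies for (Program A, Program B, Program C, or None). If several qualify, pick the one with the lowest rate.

Program B

Total debts = (1,220 + 1,215 + 1,740 + 825) = 5,000; DTI = 5,000/11,350 = 44.1%.
Reserves = 8,320/1,740 = 4.8 months.
Program A: score 798 ≥ 720; DTI 44.1% > 43%; employment 92 ≥ 18 mo; reserves 4.8 ≥ 4 mo → does not qualify.
Program B: score 798 ≥ 600; DTI 44.1% ≤ 45%; employment 92 ≥ 6 mo; reserves 4.8 ≥ 4 mo → qualifies.
Program C: score 798 ≥ 580; DTI 44.1% ≤ 45%; employment 92 ≥ 12 mo; reserves 4.8 ≥ 2 mo → qualifies.
Qualifying: Program B, Program C. Lowest rate is 10.05% → Program B.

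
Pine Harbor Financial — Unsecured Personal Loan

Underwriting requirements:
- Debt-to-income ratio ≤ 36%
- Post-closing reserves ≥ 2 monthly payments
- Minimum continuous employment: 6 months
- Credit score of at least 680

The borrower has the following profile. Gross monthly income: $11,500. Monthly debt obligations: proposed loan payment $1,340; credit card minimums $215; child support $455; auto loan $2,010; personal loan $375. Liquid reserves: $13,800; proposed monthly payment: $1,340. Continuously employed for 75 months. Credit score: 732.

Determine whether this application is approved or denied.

Denied

Total monthly debts = (1,340 + 215 + 455 + 2,010 + 375) = 4,395. DTI: 4,395 ÷ 11,500 = 38.2%, exceeds the 36% cap
Liquid reserves cover 13,800/1,340 = 10.3 months — ≥ 2 required
Employment 75 ≥ 6 months
Credit score 732 ≥ 680 (meets)
Fails on DTI.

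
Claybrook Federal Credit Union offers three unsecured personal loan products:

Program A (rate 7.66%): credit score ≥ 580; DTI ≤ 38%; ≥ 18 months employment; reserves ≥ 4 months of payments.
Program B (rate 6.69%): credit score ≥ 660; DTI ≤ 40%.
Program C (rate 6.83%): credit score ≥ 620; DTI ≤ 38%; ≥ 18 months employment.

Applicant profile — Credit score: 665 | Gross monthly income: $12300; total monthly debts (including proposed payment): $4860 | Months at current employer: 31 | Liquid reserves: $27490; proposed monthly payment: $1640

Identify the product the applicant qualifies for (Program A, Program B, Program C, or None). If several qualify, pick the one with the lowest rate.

Program B

DTI = 4,860/12,300 = 39.5%.
Reserves = 27,490/1,640 = 16.8 months.
Program A: score 665 ≥ 580; DTI 39.5% > 38%; employment 31 ≥ 18 mo; reserves 16.8 ≥ 4 mo → does not qualify.
Program B: score 665 ≥ 660; DTI 39.5% ≤ 40% → qualifies.
Program C: score 665 ≥ 620; DTI 39.5% > 38%; employment 31 ≥ 18 mo → does not qualify.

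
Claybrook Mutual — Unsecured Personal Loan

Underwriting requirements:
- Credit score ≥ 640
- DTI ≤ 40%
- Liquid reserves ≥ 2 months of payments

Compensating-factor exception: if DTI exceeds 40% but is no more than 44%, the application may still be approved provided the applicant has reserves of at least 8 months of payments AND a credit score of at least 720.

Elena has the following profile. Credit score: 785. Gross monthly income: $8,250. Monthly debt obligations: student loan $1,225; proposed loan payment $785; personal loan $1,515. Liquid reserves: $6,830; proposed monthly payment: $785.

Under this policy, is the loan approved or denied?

Credit score 785 ≥ 640 (meets base)
Total debts = (1,225 + 785 + 1,515) = 3,525. DTI = 3,525/8,250 = 42.7% > 40% — standard DTI limit exceeded.
Reserves = 6,830/785 = 8.7 months ≥ 2
DTI 42.7% is within the 40%–44% exception band; checking compensating factors.
Reserves 8.7 ≥ 8 months; credit score 785 ≥ 720.
Both compensating conditions met → exception applies.

Approved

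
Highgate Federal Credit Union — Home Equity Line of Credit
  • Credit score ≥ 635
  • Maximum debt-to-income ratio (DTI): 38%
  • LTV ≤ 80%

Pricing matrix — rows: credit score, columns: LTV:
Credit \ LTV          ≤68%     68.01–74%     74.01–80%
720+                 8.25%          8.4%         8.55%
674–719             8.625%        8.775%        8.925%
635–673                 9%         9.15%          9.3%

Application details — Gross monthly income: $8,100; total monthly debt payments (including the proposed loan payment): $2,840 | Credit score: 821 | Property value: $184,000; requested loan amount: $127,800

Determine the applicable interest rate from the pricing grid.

Credit score 821 ≥ 635; Debt-to-income = 2,840/8,100 = 35.1% — meets 38% limit
LTV: 127,800 ÷ 184,000 = 69.5%, within 80% cap
Row: 821 falls in 720+. Column: 69.5% falls in 68.01–74%. Rate = 8.4%.

8.4%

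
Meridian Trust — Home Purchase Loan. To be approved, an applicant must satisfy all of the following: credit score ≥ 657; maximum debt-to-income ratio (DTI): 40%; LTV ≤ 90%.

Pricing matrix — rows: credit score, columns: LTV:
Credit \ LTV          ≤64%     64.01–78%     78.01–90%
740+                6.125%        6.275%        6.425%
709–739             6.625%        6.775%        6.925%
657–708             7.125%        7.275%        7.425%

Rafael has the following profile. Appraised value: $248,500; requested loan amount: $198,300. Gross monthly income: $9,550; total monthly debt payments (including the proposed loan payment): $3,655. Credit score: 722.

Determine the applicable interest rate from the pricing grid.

Credit score 722 ≥ 657; Debt-to-income = 3,655/9,550 = 38.3% — meets 40% limit
Loan-to-value = 198,300/248,500 = 79.8% — pass (90% max)
Credit 722 → row 709–739; LTV 79.8% → column 78.01–90%. Grid cell → 6.925%.

6.925%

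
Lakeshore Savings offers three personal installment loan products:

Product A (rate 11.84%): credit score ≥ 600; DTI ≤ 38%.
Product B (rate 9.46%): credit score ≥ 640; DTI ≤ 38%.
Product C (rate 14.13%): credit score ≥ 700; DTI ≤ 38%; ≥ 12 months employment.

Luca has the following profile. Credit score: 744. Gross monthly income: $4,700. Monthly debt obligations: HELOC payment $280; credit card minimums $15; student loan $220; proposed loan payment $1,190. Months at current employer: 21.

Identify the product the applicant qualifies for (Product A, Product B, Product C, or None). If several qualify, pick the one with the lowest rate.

Product B

Total debts = (280 + 15 + 220 + 1,190) = 1,705; DTI = 1,705/4,700 = 36.3%.
Product A: score 744 ≥ 600; DTI 36.3% ≤ 38% → qualifies.
Product B: score 744 ≥ 640; DTI 36.3% ≤ 38% → qualifies.
Product C: score 744 ≥ 700; DTI 36.3% ≤ 38%; employment 21 ≥ 12 mo → qualifies.
Qualifying: Product A, Product B, Product C. Lowest rate is 9.46% → Product B.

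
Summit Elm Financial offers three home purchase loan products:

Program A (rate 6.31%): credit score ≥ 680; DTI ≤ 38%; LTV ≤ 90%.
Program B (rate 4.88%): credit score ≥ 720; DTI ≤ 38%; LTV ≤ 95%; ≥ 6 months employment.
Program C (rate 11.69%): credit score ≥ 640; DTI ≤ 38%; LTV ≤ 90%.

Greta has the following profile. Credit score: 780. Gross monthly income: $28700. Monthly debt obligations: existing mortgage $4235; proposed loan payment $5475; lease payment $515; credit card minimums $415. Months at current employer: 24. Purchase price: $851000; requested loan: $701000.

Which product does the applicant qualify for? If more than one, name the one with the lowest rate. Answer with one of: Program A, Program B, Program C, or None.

Total debts = (4,235 + 5,475 + 515 + 415) = 10,640; DTI = 10,640/28,700 = 37.1%.
LTV = 701,000/851,000 = 82.4%.
Program A: score 780 ≥ 680; DTI 37.1% ≤ 38%; LTV 82.4% ≤ 90% → qualifies.
Program B: score 780 ≥ 720; DTI 37.1% ≤ 38%; LTV 82.4% ≤ 95%; employment 24 ≥ 6 mo → qualifies.
Program C: score 780 ≥ 640; DTI 37.1% ≤ 38%; LTV 82.4% ≤ 90% → qualifies.
Qualifying: Program A, Program B, Program C. Lowest rate is 4.88% → Program B.

Program B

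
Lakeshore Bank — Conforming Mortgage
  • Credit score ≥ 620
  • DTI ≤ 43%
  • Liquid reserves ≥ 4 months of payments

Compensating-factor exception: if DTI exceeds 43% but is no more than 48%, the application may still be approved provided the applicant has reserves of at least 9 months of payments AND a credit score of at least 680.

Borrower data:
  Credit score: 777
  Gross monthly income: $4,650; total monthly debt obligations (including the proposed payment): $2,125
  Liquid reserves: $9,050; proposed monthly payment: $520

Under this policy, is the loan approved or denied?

Approved

Credit score 777 ≥ 620 (meets base)
DTI = 2,125/4,650 = 45.7% > 43% — standard DTI limit exceeded.
Reserves: 9,050 ÷ 520 = 17.4 months (meets 4-month minimum)
45.7% falls in the override range (43%–48%), so the compensating-factor test applies.
Reserves 17.4 ≥ 9 months; credit score 777 ≥ 680.
Both override conditions satisfied; DTI exception granted.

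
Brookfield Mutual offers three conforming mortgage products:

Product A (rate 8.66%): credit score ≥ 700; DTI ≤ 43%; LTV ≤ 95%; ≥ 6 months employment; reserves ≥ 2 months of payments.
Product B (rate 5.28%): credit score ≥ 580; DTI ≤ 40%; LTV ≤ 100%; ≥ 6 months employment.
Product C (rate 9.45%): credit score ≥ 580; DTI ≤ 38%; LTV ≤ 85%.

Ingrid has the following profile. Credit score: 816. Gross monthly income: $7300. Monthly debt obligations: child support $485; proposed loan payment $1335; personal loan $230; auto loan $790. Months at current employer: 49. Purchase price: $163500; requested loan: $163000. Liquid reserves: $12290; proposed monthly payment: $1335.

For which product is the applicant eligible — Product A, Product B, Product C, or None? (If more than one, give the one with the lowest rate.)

Product B

Total debts = (485 + 1,335 + 230 + 790) = 2,840; DTI = 2,840/7,300 = 38.9%.
LTV = 163,000/163,500 = 99.7%.
Reserves = 12,290/1,335 = 9.2 months.
Product A: score 816 ≥ 700; DTI 38.9% ≤ 43%; LTV 99.7% > 95%; employment 49 ≥ 6 mo; reserves 9.2 ≥ 2 mo → does not qualify.
Product B: score 816 ≥ 580; DTI 38.9% ≤ 40%; LTV 99.7% ≤ 100%; employment 49 ≥ 6 mo → qualifies.
Product C: score 816 ≥ 580; DTI 38.9% > 38%; LTV 99.7% > 85% → does not qualify.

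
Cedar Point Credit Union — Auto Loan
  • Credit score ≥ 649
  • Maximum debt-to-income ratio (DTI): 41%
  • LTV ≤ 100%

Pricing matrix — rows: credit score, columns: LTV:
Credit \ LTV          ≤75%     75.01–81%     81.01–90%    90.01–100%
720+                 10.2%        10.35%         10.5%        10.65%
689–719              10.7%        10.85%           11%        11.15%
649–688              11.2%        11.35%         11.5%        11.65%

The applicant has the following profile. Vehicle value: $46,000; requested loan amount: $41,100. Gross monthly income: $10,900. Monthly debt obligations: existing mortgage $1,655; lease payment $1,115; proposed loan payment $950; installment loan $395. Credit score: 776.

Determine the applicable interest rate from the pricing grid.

10.5%

Credit score 776 ≥ 649; Total monthly debts = (1,655 + 1,115 + 950 + 395) = 4,115. DTI: 4,115 ÷ 10,900 = 37.8%, within the 41% cap
Loan-to-value = 41,100/46,000 = 89.3% — pass (100% max)
Score 776 is in the 720+ band; LTV 89.3% is in the 81.01–90% band → 10.5%.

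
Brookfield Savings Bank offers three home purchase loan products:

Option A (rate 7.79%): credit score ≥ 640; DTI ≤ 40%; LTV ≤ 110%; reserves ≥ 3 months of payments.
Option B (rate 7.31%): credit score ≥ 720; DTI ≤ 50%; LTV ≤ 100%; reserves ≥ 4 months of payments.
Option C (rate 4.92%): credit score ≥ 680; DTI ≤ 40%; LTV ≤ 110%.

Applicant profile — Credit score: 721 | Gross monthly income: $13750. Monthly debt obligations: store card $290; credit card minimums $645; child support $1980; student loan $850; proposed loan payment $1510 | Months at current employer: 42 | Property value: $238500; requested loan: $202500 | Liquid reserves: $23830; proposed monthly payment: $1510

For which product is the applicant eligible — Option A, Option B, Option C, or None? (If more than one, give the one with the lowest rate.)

Total debts = (290 + 645 + 1,980 + 850 + 1,510) = 5,275; DTI = 5,275/13,750 = 38.4%.
LTV = 202,500/238,500 = 84.9%.
Reserves = 23,830/1,510 = 15.8 months.
Option A: score 721 ≥ 640; DTI 38.4% ≤ 40%; LTV 84.9% ≤ 110%; reserves 15.8 ≥ 3 mo → qualifies.
Option B: score 721 ≥ 720; DTI 38.4% ≤ 50%; LTV 84.9% ≤ 100%; reserves 15.8 ≥ 4 mo → qualifies.
Option C: score 721 ≥ 680; DTI 38.4% ≤ 40%; LTV 84.9% ≤ 110% → qualifies.
Qualifying: Option A, Option B, Option C. Lowest rate is 4.92% → Option C.

Option C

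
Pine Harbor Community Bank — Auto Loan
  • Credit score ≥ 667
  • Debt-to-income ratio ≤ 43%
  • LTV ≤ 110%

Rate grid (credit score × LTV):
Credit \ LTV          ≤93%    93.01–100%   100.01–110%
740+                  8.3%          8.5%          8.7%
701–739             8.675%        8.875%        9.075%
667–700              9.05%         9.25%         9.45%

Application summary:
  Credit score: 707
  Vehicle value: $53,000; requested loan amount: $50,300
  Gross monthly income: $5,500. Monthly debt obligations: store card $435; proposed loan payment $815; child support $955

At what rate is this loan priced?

Credit score 707 ≥ 667; Total monthly debts = (435 + 815 + 955) = 2,205. Debt-to-income = 2,205/5,500 = 40.1% — meets 43% limit
LTV: 50,300 ÷ 53,000 = 94.9%, within 110% cap
Credit 707 → row 701–739; LTV 94.9% → column 93.01–100%. Grid cell → 8.875%.

8.875%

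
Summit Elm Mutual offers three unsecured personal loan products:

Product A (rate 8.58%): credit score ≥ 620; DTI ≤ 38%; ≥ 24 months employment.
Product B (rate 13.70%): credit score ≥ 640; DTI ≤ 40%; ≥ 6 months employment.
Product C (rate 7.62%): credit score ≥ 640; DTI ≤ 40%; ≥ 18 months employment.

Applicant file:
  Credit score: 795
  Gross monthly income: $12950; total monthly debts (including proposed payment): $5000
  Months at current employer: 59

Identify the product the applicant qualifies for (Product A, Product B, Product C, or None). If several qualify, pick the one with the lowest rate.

Product C

DTI = 5,000/12,950 = 38.6%.
Product A: score 795 ≥ 620; DTI 38.6% > 38%; employment 59 ≥ 24 mo → does not qualify.
Product B: score 795 ≥ 640; DTI 38.6% ≤ 40%; employment 59 ≥ 6 mo → qualifies.
Product C: score 795 ≥ 640; DTI 38.6% ≤ 40%; employment 59 ≥ 18 mo → qualifies.
Qualifying: Product B, Product C. Lowest rate is 7.62% → Product C.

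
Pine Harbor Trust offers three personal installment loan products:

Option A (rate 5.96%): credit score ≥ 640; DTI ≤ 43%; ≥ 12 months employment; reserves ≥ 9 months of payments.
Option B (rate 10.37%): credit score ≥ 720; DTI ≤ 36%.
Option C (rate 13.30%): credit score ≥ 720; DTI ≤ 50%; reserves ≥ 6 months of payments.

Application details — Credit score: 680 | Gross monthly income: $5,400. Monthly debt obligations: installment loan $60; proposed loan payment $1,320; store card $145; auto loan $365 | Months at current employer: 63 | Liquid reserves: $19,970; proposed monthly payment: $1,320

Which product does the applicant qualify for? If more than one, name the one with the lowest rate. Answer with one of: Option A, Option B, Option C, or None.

Total debts = (60 + 1,320 + 145 + 365) = 1,890; DTI = 1,890/5,400 = 35%.
Reserves = 19,970/1,320 = 15.1 months.
Option A: score 680 ≥ 640; DTI 35% ≤ 43%; employment 63 ≥ 12 mo; reserves 15.1 ≥ 9 mo → qualifies.
Option B: score 680 < 720; DTI 35% ≤ 36% → does not qualify.
Option C: score 680 < 720; DTI 35% ≤ 50%; reserves 15.1 ≥ 6 mo → does not qualify.

Option A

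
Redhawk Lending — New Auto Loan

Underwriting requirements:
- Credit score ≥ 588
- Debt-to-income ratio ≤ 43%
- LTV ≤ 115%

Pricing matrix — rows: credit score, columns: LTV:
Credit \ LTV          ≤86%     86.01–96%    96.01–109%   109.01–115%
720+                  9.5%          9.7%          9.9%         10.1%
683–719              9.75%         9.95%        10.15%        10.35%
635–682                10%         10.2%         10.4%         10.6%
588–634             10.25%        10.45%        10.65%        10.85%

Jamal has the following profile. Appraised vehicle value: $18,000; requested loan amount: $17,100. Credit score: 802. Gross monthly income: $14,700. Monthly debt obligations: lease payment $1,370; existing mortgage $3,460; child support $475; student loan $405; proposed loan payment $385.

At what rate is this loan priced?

Credit score 802 ≥ 588; Total monthly debts = (1,370 + 3,460 + 475 + 405 + 385) = 6,095. DTI: 6,095 ÷ 14,700 = 41.5%, within the 43% cap
Loan-to-value = 17,100/18,000 = 95% — pass (115% max)
Score 802 is in the 720+ band; LTV 95% is in the 86.01–96% band → 9.7%.

9.7%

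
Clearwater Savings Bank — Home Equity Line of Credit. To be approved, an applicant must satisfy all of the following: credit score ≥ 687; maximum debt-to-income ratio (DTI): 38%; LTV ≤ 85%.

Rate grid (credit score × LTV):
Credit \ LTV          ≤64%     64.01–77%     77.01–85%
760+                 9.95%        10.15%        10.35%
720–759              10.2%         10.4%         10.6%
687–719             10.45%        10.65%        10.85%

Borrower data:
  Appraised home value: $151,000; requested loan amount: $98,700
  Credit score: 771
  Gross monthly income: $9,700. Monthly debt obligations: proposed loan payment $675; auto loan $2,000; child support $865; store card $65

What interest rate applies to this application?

Credit score 771 ≥ 687; Total monthly debts = (675 + 2,000 + 865 + 65) = 3,605. Debt-to-income = 3,605/9,700 = 37.2% — meets 38% limit
LTV: 98,700 ÷ 151,000 = 65.4%, within 85% cap
Credit 771 → row 760+; LTV 65.4% → column 64.01–77%. Grid cell → 10.15%.

10.15%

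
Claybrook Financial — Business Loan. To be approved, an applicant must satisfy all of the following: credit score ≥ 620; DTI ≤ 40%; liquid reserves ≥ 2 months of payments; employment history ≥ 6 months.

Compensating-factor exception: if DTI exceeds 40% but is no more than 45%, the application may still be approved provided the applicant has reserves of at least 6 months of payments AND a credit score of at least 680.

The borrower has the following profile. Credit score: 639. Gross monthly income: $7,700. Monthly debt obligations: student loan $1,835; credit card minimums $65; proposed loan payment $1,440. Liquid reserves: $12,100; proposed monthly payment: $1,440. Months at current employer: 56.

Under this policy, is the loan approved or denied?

Credit score 639 ≥ 620 (meets base)
Total debts = (1,835 + 65 + 1,440) = 3,340. DTI: 3,340 ÷ 7,700 = 43.4%, over the 40% base limit.
Reserves = 12,100/1,440 = 8.4 months ≥ 2
Employment 56 ≥ 6 months
DTI 43.4% is within the 40%–45% exception band; checking compensating factors.
Override check — reserves: 8.4 mo (ok); score: 639 (below 680).
Override conditions not both satisfied; exception does not apply.

Denied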